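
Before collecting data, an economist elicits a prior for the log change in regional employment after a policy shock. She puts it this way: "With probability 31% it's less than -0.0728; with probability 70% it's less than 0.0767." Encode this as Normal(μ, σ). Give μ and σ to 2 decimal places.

μ = -0.00, σ = 0.15

The p-quantile of Normal(μ,σ) is μ + z_p·σ, with z_{0.31} = -0.4959 and z_{0.7} = 0.5244.
Eliminate σ: μ = (z₂·x₁ − z₁·x₂)/(z₂ − z₁) = (0.5244·-0.0728 − (-0.4959)·0.0767)/1.02 = -0.00.
Then σ = (x₂ − x₁)/(z₂ − z₁) = (0.0767 − -0.0728)/1.02 = 0.15.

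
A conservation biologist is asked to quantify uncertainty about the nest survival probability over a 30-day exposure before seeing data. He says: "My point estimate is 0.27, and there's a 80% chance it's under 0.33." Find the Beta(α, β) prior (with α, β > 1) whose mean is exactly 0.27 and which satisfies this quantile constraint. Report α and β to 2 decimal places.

With mean 0.27 fixed, write α = 0.27s, β = 0.73s where s = α+β.
Need P(θ < 0.33) = 0.8 under Beta(0.27s, 0.73s). Normal approximation: (q−m)/√(m(1−m)/s) ≈ z_{0.8} = 0.842, so s ≈ 0.27·0.73·(0.842)²/(0.33−0.27)² = 38.8.
At s = 38.8: P(θ<0.33) ≈ 0.805. Adjusting to match 0.8 gives s ≈ 37.08.
So α = 0.27·37.08 ≈ 10.01, β = 0.73·37.08 ≈ 27.07.

α ≈ 10.01, β ≈ 27.07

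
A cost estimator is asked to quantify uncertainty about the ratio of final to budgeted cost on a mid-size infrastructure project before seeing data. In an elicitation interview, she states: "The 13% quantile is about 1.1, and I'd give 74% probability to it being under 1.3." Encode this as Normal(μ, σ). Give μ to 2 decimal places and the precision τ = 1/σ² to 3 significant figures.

The p-quantile of Normal(μ,σ) is μ + z_p·σ, with z_{0.13} = -1.126 and z_{0.74} = 0.6433.
Eliminate σ: μ = (z₂·x₁ − z₁·x₂)/(z₂ − z₁) = (0.6433·1.1 − (-1.126)·1.3)/1.77 = 1.23.
Then σ = (x₂ − x₁)/(z₂ − z₁) = (1.3 − 1.1)/1.77 = 0.11.
Precision τ = 1/σ² = 1/0.113² = 78.3.

μ = 1.23, τ = 78.3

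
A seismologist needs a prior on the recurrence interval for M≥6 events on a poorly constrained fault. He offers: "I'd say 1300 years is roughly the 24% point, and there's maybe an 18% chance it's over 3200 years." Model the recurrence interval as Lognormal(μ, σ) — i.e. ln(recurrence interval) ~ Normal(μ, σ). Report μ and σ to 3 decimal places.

If T ~ Lognormal(μ,σ) then ln T ~ Normal(μ,σ), so the p-quantile of ln T is μ + z_p·σ.
ln(1300) = 7.17 and ln(3200) = 8.071; z_{0.24} = -0.7063, z_{0.82} = 0.9154.
σ = (8.071 − 7.17)/(0.9154 − (-0.7063)) = 0.555.
μ = 7.17 − (-0.7063)·0.555 = 7.562.

μ ≈ 7.562, σ ≈ 0.555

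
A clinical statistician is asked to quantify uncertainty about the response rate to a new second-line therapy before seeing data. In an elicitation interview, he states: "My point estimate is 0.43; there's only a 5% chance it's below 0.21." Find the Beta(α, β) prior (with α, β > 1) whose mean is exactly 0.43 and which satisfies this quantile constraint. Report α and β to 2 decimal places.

With mean 0.43 fixed, write α = 0.43s, β = 0.57s where s = α+β.
Need P(θ < 0.21) = 0.05 under Beta(0.43s, 0.57s). Normal approximation: (q−m)/√(m(1−m)/s) ≈ z_{0.05} = -1.64, so s ≈ 0.43·0.57·(-1.64)²/(0.21−0.43)² = 13.7.
At s = 13.7: P(θ<0.21) ≈ 0.038. Adjusting to match 0.05 gives s ≈ 11.93.
So α = 0.43·11.93 ≈ 5.13, β = 0.57·11.93 ≈ 6.80.

α ≈ 5.13, β ≈ 6.80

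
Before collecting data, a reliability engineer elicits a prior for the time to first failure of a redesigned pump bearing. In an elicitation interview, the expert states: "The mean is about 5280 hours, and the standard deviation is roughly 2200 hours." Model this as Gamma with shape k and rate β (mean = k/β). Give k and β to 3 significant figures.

k ≈ 5.76, β ≈ 0.00109

For Gamma(k, rate β): mean = k/β, variance = k/β², so CV = 1/√k.
CV = SD/mean = 2200/5280 = 0.4167, hence k = 1/CV² = 5.76.
Then β = k/mean = 5.76/5280 = 0.00109.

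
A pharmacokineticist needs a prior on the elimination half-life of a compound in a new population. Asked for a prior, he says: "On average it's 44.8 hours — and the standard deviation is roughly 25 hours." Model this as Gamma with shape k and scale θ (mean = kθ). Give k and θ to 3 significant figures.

For Gamma(k, scale θ): mean = kθ, variance = kθ², so CV = 1/√k.
CV = SD/mean = 25/44.8 = 0.558, hence k = 1/CV² = 3.21.
Then θ = mean/k = 44.8/3.21 = 14.

k ≈ 3.21, θ ≈ 14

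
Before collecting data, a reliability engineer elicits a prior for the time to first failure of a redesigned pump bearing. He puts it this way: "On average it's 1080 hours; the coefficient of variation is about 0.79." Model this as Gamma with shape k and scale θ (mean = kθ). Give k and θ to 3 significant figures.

k ≈ 1.6, θ ≈ 674

For Gamma(k, scale θ): mean = kθ, variance = kθ², so CV = 1/√k.
CV = 0.79, hence k = 1/CV² = 1.6.
Then θ = mean/k = 1080/1.6 = 674.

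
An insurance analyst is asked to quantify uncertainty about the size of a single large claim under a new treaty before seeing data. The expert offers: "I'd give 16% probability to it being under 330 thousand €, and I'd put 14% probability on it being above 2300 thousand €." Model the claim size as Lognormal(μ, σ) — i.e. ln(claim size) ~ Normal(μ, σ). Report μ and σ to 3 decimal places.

μ ≈ 6.730, σ ≈ 0.936

If T ~ Lognormal(μ,σ) then ln T ~ Normal(μ,σ), so the p-quantile of ln T is μ + z_p·σ.
ln(330) = 5.799 and ln(2300) = 7.741; z_{0.16} = -0.9945, z_{0.86} = 1.08.
σ = (7.741 − 5.799)/(1.08 − (-0.9945)) = 0.936.
μ = 5.799 − (-0.9945)·0.936 = 6.730.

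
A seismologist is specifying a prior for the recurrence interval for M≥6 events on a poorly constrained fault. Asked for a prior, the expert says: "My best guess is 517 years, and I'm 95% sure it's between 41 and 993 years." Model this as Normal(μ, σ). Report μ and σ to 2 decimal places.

A symmetric 95% interval runs μ ± z·σ with z = 1.96.
Half-width = 476, so σ = 476/1.96 = 242.86.
μ is the stated best guess, 517.00.

μ = 517.00, σ = 242.86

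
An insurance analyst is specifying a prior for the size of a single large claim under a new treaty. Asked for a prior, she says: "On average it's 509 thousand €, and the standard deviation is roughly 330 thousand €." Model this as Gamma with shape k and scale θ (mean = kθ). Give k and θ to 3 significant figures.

k ≈ 2.38, θ ≈ 214

For Gamma(k, scale θ): mean = kθ, variance = kθ², so CV = 1/√k.
CV = SD/mean = 330/509 = 0.6483, hence k = 1/CV² = 2.38.
Then θ = mean/k = 509/2.38 = 214.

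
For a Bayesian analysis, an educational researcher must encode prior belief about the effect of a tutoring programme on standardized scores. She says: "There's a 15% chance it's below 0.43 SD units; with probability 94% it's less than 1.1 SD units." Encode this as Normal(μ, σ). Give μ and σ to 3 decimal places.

The p-quantile of Normal(μ,σ) is μ + z_p·σ, with z_{0.15} = -1.036 and z_{0.94} = 1.555.
Eliminate σ: μ = (z₂·x₁ − z₁·x₂)/(z₂ − z₁) = (1.555·0.43 − (-1.036)·1.1)/2.591 = 0.698.
Then σ = (x₂ − x₁)/(z₂ − z₁) = (1.1 − 0.43)/2.591 = 0.259.

μ = 0.698, σ = 0.259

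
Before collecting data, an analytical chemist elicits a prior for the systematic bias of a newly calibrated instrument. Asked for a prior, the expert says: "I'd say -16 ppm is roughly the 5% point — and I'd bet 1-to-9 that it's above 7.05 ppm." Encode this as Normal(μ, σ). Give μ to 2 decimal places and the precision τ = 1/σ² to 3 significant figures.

μ = -3.04, τ = 0.0161

For Normal(μ,σ), the p-quantile is μ + z_p·σ. Here z_{0.05} = -1.645, z_{0.9} = 1.282.
So -16 = μ − 1.645σ and 7.05 = μ + 1.282σ.
Subtracting: σ = (7.05 − -16)/(1.282 − (-1.645)) = 7.88.
Then μ = -16 − (-1.645)·7.88 = -3.04.
Precision τ = 1/σ² = 1/7.877² = 0.0161.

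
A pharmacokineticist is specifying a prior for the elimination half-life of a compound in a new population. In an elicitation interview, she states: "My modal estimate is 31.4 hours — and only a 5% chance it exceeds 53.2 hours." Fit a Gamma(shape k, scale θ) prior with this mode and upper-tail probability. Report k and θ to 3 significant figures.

k ≈ 11, θ ≈ 3.13

Gamma(k,θ) with k>1 has mode (k−1)θ, so θ = 31.4/(k−1).
Need P(X < 53.2) = 0.95 with θ tied to k this way. Start at k = 2, θ = 31.4: P(X<53.2) ≈ 0.505.
Too low — raise k to concentrate. Iterating converges to k ≈ 11.
Then θ = 31.4/(11−1) ≈ 3.13.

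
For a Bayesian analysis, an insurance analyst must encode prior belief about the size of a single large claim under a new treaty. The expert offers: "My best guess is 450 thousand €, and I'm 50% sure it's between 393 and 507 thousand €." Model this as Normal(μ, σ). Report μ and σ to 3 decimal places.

A symmetric 50% interval runs μ ± z·σ with z = 0.6745.
Half-width = 57, so σ = 57/0.6745 = 84.508.
μ is the stated best guess, 450.000.

μ = 450.000, σ = 84.508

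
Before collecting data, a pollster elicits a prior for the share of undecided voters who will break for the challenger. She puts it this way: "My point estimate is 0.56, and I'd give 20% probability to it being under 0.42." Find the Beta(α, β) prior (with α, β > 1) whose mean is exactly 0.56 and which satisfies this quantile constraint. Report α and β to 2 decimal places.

With mean 0.56 fixed, write α = 0.56s, β = 0.44s where s = α+β.
Need P(θ < 0.42) = 0.2 under Beta(0.56s, 0.44s). Normal approximation: (q−m)/√(m(1−m)/s) ≈ z_{0.2} = -0.842, so s ≈ 0.56·0.44·(-0.842)²/(0.42−0.56)² = 8.9.
At s = 8.9: P(θ<0.42) ≈ 0.200. Adjusting to match 0.2 gives s ≈ 8.87.
So α = 0.56·8.87 ≈ 4.97, β = 0.44·8.87 ≈ 3.90.

α ≈ 4.97, β ≈ 3.90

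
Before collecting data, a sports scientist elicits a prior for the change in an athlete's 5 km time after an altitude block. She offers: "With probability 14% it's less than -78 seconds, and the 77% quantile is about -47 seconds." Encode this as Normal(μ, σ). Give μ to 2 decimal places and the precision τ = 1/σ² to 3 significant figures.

μ = -59.59, τ = 0.00344

For Normal(μ,σ), the p-quantile is μ + z_p·σ. Here z_{0.14} = -1.08, z_{0.77} = 0.7388.
So -78 = μ − 1.08σ and -47 = μ + 0.7388σ.
Subtracting: σ = (-47 − -78)/(0.7388 − (-1.08)) = 17.04.
Then μ = -78 − (-1.08)·17.04 = -59.59.
Precision τ = 1/σ² = 1/17.04² = 0.00344.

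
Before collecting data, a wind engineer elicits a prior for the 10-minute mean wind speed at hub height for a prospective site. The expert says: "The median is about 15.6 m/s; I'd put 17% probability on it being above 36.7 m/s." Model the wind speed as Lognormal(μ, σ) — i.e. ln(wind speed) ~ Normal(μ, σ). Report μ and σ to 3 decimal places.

If T ~ Lognormal(μ,σ) then ln T ~ Normal(μ,σ), so the p-quantile of ln T is μ + z_p·σ.
ln(15.6) = 2.747 and ln(36.7) = 3.603; z_{0.5} = 0, z_{0.83} = 0.9542.
σ = (3.603 − 2.747)/(0.9542 − (0)) = 0.897.
μ = 2.747 − (0)·0.897 = 2.747.

μ ≈ 2.747, σ ≈ 0.897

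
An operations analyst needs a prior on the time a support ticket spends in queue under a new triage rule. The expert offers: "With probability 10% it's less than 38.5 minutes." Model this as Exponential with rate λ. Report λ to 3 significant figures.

λ ≈ 0.00274

P(T < 38.5) = 1 − e^(−λ·38.5) = 0.1, so λ = −ln(1−0.1)/38.5 = −ln(0.9)/38.5 = 0.00274.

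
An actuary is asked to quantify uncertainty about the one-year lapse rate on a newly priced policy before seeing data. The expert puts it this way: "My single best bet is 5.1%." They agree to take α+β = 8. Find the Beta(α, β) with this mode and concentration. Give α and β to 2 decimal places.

For α,β > 1 the Beta mode is (α−1)/(α+β−2). With α+β = 8, the mode is (α−1)/6.
Set (α−1)/6 = 0.051 → α = 1 + 0.051·6 = 1.31.
β = 8 − α = 6.69.

α = 1.31, β = 6.69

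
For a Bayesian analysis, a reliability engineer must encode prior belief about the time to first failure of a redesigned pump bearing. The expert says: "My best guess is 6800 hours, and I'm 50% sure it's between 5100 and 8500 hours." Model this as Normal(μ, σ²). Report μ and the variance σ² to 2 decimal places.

μ = 6800.00, σ² = 6352535.99

A symmetric 50% interval runs μ ± z·σ with z = 0.6745.
Half-width = 1700, so σ = 1700/0.6745 = 2520.424 and σ² = 6352535.99.
μ is the stated best guess, 6800.00.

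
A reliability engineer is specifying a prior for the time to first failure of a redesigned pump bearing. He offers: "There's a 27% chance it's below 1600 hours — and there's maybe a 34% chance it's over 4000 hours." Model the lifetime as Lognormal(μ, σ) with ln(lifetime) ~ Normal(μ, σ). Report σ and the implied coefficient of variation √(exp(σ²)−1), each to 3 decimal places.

σ ≈ 0.894, CV ≈ 1.106

If T ~ Lognormal(μ,σ) then ln T ~ Normal(μ,σ), so the p-quantile of ln T is μ + z_p·σ.
ln(1600) = 7.378 and ln(4000) = 8.294; z_{0.27} = -0.6128, z_{0.66} = 0.4125.
σ = (8.294 − 7.378)/(0.4125 − (-0.6128)) = 0.894.
μ = 7.378 − (-0.6128)·0.894 = 7.925.
CV = √(exp(σ²)−1) = √(exp(0.7987)−1) = 1.106.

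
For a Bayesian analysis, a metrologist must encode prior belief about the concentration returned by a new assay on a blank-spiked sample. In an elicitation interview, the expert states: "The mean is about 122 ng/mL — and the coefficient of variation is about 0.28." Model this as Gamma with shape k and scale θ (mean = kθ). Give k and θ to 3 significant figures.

k ≈ 12.8, θ ≈ 9.56

For Gamma(k, scale θ): mean = kθ, variance = kθ², so CV = 1/√k.
CV = 0.28, hence k = 1/CV² = 12.8.
Then θ = mean/k = 122/12.8 = 9.56.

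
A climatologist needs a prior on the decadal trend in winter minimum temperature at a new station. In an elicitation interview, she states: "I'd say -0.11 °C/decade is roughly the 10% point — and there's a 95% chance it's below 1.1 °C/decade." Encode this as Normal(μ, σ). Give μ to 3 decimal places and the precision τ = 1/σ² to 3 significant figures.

The p-quantile of Normal(μ,σ) is μ + z_p·σ, with z_{0.1} = -1.282 and z_{0.95} = 1.645.
Eliminate σ: μ = (z₂·x₁ − z₁·x₂)/(z₂ − z₁) = (1.645·-0.11 − (-1.282)·1.1)/2.926 = 0.420.
Then σ = (x₂ − x₁)/(z₂ − z₁) = (1.1 − -0.11)/2.926 = 0.413.
Precision τ = 1/σ² = 1/0.4135² = 5.85.

μ = 0.420, τ = 5.85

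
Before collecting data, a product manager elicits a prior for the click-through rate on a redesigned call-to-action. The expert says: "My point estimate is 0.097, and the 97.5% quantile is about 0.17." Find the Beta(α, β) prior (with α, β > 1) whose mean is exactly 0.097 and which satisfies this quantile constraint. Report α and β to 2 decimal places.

With mean 0.097 fixed, write α = 0.097s, β = 0.903s where s = α+β.
Need P(θ < 0.17) = 0.975 under Beta(0.097s, 0.903s). Normal approximation: (q−m)/√(m(1−m)/s) ≈ z_{0.975} = 1.96, so s ≈ 0.097·0.903·(1.96)²/(0.17−0.097)² = 63.1.
At s = 63.1: P(θ<0.17) ≈ 0.961. Adjusting to match 0.975 gives s ≈ 80.51.
So α = 0.097·80.51 ≈ 7.81, β = 0.903·80.51 ≈ 72.70.

α ≈ 7.81, β ≈ 72.70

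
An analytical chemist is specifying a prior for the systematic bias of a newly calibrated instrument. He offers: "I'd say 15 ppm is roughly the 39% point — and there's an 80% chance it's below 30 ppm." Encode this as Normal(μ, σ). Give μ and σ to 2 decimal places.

For Normal(μ,σ), the p-quantile is μ + z_p·σ. Here z_{0.39} = -0.2793, z_{0.8} = 0.8416.
So 15 = μ − 0.2793σ and 30 = μ + 0.8416σ.
Subtracting: σ = (30 − 15)/(0.8416 − (-0.2793)) = 13.38.
Then μ = 15 − (-0.2793)·13.38 = 18.74.

μ = 18.74, σ = 13.38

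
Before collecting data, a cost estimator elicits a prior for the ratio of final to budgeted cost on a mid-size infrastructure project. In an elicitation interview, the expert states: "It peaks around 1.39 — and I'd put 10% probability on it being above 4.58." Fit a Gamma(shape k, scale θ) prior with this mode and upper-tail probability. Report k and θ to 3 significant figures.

Gamma(k,θ) with k>1 has mode (k−1)θ, so θ = 1.39/(k−1).
Need P(X < 4.58) = 0.9 with θ tied to k this way. Start at k = 2, θ = 1.39: P(X<4.58) ≈ 0.841.
Too low — raise k to concentrate. Iterating converges to k ≈ 2.33.
Then θ = 1.39/(2.33−1) ≈ 1.05.

k ≈ 2.33, θ ≈ 1.05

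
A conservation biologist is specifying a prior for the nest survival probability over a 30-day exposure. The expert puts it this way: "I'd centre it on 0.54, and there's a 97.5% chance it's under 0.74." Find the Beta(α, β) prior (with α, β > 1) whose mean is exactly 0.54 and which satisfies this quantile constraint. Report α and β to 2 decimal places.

With mean 0.54 fixed, write α = 0.54s, β = 0.46s where s = α+β.
Need P(θ < 0.74) = 0.975 under Beta(0.54s, 0.46s). Normal approximation: (q−m)/√(m(1−m)/s) ≈ z_{0.975} = 1.96, so s ≈ 0.54·0.46·(1.96)²/(0.74−0.54)² = 23.9.
At s = 23.9: P(θ<0.74) ≈ 0.981. Adjusting to match 0.975 gives s ≈ 21.54.
So α = 0.54·21.54 ≈ 11.63, β = 0.46·21.54 ≈ 9.91.

α ≈ 11.63, β ≈ 9.91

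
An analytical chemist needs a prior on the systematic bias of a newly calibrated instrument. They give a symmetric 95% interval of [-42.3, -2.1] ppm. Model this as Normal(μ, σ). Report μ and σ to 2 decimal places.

A symmetric 95% interval runs μ ± z·σ with z = 1.96.
Half-width = 20.1, so σ = 20.1/1.96 = 10.26.
μ is the interval midpoint, -22.20.

μ = -22.20, σ = 10.26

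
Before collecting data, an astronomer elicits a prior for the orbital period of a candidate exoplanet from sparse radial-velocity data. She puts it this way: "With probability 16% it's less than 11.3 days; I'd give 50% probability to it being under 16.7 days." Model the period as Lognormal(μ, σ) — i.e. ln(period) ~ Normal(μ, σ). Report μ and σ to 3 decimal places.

μ ≈ 2.815, σ ≈ 0.393

If T ~ Lognormal(μ,σ) then ln T ~ Normal(μ,σ), so the p-quantile of ln T is μ + z_p·σ.
ln(11.3) = 2.425 and ln(16.7) = 2.815; z_{0.16} = -0.9945, z_{0.5} = 0.
σ = (2.815 − 2.425)/(0 − (-0.9945)) = 0.393.
μ = 2.425 − (-0.9945)·0.393 = 2.815.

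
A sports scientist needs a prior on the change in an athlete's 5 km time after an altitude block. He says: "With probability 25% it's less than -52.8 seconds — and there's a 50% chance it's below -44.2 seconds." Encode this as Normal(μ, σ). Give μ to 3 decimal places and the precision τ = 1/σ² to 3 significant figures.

The p-quantile of Normal(μ,σ) is μ + z_p·σ, with z_{0.25} = -0.6745 and z_{0.5} = 0.
Eliminate σ: μ = (z₂·x₁ − z₁·x₂)/(z₂ − z₁) = (0·-52.8 − (-0.6745)·-44.2)/0.6745 = -44.200.
Then σ = (x₂ − x₁)/(z₂ − z₁) = (-44.2 − -52.8)/0.6745 = 12.750.
Precision τ = 1/σ² = 1/12.75² = 0.00615.

μ = -44.200, τ = 0.00615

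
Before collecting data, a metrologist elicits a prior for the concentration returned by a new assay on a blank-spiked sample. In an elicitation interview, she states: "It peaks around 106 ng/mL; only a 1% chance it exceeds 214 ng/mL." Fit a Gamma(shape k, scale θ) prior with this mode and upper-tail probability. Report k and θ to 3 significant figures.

Gamma(k,θ) with k>1 has mode (k−1)θ, so θ = 106/(k−1).
Need P(X < 214) = 0.99 with θ tied to k this way. Start at k = 2, θ = 106: P(X<214) ≈ 0.599.
Too low — raise k to concentrate. Iterating converges to k ≈ 10.9.
Then θ = 106/(10.9−1) ≈ 10.7.

k ≈ 10.9, θ ≈ 10.7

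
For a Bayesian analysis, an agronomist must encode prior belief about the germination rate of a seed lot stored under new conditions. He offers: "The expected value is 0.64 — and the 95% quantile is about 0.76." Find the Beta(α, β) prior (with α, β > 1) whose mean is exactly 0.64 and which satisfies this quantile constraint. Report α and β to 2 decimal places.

With mean 0.64 fixed, write α = 0.64s, β = 0.36s where s = α+β.
Need P(θ < 0.76) = 0.95 under Beta(0.64s, 0.36s). Normal approximation: (q−m)/√(m(1−m)/s) ≈ z_{0.95} = 1.64, so s ≈ 0.64·0.36·(1.64)²/(0.76−0.64)² = 43.3.
At s = 43.3: P(θ<0.76) ≈ 0.958. Adjusting to match 0.95 gives s ≈ 39.53.
So α = 0.64·39.53 ≈ 25.30, β = 0.36·39.53 ≈ 14.23.

α ≈ 25.30, β ≈ 14.23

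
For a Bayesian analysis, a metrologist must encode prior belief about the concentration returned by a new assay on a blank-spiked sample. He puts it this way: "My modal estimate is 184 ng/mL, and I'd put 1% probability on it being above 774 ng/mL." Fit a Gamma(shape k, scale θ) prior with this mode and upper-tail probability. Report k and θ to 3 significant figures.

k ≈ 3, θ ≈ 92.1

Gamma(k,θ) with k>1 has mode (k−1)θ, so θ = 184/(k−1).
Need P(X < 774) = 0.99 with θ tied to k this way. Start at k = 2, θ = 184: P(X<774) ≈ 0.922.
Too low — raise k to concentrate. Iterating converges to k ≈ 3.
Then θ = 184/(3−1) ≈ 92.1.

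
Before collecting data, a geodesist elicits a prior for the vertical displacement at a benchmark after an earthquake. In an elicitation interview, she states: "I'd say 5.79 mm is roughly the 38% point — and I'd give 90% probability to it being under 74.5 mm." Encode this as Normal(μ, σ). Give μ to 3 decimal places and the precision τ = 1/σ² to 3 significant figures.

For Normal(μ,σ), the p-quantile is μ + z_p·σ. Here z_{0.38} = -0.3055, z_{0.9} = 1.282.
So 5.79 = μ − 0.3055σ and 74.5 = μ + 1.282σ.
Subtracting: σ = (74.5 − 5.79)/(1.282 − (-0.3055)) = 43.295.
Then μ = 5.79 − (-0.3055)·43.295 = 19.016.
Precision τ = 1/σ² = 1/43.29² = 0.000533.

μ = 19.016, τ = 0.000533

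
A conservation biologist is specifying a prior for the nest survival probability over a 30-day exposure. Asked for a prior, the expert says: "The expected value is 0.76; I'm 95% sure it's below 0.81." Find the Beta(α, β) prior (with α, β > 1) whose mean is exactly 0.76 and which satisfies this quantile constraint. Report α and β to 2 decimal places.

With mean 0.76 fixed, write α = 0.76s, β = 0.24s where s = α+β.
Need P(θ < 0.81) = 0.95 under Beta(0.76s, 0.24s). Normal approximation: (q−m)/√(m(1−m)/s) ≈ z_{0.95} = 1.64, so s ≈ 0.76·0.24·(1.64)²/(0.81−0.76)² = 197.4.
At s = 197.4: P(θ<0.81) ≈ 0.956. Adjusting to match 0.95 gives s ≈ 184.06.
So α = 0.76·184.06 ≈ 139.89, β = 0.24·184.06 ≈ 44.17.

α ≈ 139.89, β ≈ 44.17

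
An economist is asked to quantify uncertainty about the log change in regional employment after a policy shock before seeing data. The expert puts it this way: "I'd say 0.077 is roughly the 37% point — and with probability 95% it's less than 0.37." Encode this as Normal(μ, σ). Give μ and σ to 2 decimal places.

μ = 0.13, σ = 0.15

The p-quantile of Normal(μ,σ) is μ + z_p·σ, with z_{0.37} = -0.3319 and z_{0.95} = 1.645.
Eliminate σ: μ = (z₂·x₁ − z₁·x₂)/(z₂ − z₁) = (1.645·0.077 − (-0.3319)·0.37)/1.977 = 0.13.
Then σ = (x₂ − x₁)/(z₂ − z₁) = (0.37 − 0.077)/1.977 = 0.15.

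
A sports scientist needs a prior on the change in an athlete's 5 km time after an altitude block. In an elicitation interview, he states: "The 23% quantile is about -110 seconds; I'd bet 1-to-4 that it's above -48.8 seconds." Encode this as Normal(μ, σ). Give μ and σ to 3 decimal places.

The p-quantile of Normal(μ,σ) is μ + z_p·σ, with z_{0.23} = -0.7388 and z_{0.8} = 0.8416.
Eliminate σ: μ = (z₂·x₁ − z₁·x₂)/(z₂ − z₁) = (0.8416·-110 − (-0.7388)·-48.8)/1.58 = -81.390.
Then σ = (x₂ − x₁)/(z₂ − z₁) = (-48.8 − -110)/1.58 = 38.723.

μ = -81.390, σ = 38.723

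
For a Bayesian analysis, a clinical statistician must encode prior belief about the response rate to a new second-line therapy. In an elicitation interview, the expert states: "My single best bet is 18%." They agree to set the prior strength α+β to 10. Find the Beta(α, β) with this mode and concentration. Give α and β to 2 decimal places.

α = 2.44, β = 7.56

For α,β > 1 the Beta mode is (α−1)/(α+β−2). With α+β = 10, the mode is (α−1)/8.
Set (α−1)/8 = 0.18 → α = 1 + 0.18·8 = 2.44.
β = 10 − α = 7.56.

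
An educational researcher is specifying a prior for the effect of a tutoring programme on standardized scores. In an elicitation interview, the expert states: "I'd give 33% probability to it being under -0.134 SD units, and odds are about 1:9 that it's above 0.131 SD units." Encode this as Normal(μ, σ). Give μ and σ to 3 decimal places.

μ = -0.066, σ = 0.154

For Normal(μ,σ), the p-quantile is μ + z_p·σ. Here z_{0.33} = -0.4399, z_{0.9} = 1.282.
So -0.134 = μ − 0.4399σ and 0.131 = μ + 1.282σ.
Subtracting: σ = (0.131 − -0.134)/(1.282 − (-0.4399)) = 0.154.
Then μ = -0.134 − (-0.4399)·0.154 = -0.066.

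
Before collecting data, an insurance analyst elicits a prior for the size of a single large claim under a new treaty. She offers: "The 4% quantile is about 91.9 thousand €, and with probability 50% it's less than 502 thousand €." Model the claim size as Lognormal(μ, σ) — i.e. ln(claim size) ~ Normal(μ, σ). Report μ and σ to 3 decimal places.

If T ~ Lognormal(μ,σ) then ln T ~ Normal(μ,σ), so the p-quantile of ln T is μ + z_p·σ.
ln(91.9) = 4.521 and ln(502) = 6.219; z_{0.04} = -1.751, z_{0.5} = 0.
σ = (6.219 − 4.521)/(0 − (-1.751)) = 0.970.
μ = 4.521 − (-1.751)·0.970 = 6.219.

μ ≈ 6.219, σ ≈ 0.970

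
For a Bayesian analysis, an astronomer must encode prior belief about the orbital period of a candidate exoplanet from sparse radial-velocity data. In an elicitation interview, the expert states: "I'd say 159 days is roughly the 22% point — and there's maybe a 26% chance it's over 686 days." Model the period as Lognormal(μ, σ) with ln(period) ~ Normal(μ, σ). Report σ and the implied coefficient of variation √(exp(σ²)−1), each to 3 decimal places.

σ ≈ 1.033, CV ≈ 1.380

If T ~ Lognormal(μ,σ) then ln T ~ Normal(μ,σ), so the p-quantile of ln T is μ + z_p·σ.
ln(159) = 5.069 and ln(686) = 6.531; z_{0.22} = -0.7722, z_{0.74} = 0.6433.
σ = (6.531 − 5.069)/(0.6433 − (-0.7722)) = 1.033.
μ = 5.069 − (-0.7722)·1.033 = 5.866.
CV = √(exp(σ²)−1) = √(exp(1.0667)−1) = 1.380.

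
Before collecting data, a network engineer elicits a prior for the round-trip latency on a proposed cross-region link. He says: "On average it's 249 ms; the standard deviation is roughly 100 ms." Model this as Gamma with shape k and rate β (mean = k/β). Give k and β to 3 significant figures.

k ≈ 6.2, β ≈ 0.0249

For Gamma(k, rate β): mean = k/β, variance = k/β², so CV = 1/√k.
CV = SD/mean = 100/249 = 0.4016, hence k = 1/CV² = 6.2.
Then β = k/mean = 6.2/249 = 0.0249.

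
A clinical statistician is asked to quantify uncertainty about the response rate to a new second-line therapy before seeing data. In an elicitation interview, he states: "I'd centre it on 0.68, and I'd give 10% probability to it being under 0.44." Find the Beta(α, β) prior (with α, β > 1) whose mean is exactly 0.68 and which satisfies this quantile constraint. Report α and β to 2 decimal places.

α ≈ 4.38, β ≈ 2.06

With mean 0.68 fixed, write α = 0.68s, β = 0.32s where s = α+β.
Need P(θ < 0.44) = 0.1 under Beta(0.68s, 0.32s). Normal approximation: (q−m)/√(m(1−m)/s) ≈ z_{0.1} = -1.28, so s ≈ 0.68·0.32·(-1.28)²/(0.44−0.68)² = 6.2.
At s = 6.2: P(θ<0.44) ≈ 0.104. Adjusting to match 0.1 gives s ≈ 6.45.
So α = 0.68·6.45 ≈ 4.38, β = 0.32·6.45 ≈ 2.06.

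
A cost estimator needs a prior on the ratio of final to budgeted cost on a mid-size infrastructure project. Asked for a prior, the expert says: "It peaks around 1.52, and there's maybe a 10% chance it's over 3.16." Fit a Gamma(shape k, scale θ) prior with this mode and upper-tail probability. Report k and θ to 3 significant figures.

k ≈ 4.59, θ ≈ 0.424

Gamma(k,θ) with k>1 has mode (k−1)θ, so θ = 1.52/(k−1).
Need P(X < 3.16) = 0.9 with θ tied to k this way. Start at k = 2, θ = 1.52: P(X<3.16) ≈ 0.615.
Too low — raise k to concentrate. Iterating converges to k ≈ 4.59.
Then θ = 1.52/(4.59−1) ≈ 0.424.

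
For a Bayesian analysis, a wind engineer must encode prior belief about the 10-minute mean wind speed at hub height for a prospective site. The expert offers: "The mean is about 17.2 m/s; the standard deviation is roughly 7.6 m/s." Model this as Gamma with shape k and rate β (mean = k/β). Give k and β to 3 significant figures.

For Gamma(k, rate β): mean = k/β, variance = k/β², so CV = 1/√k.
CV = SD/mean = 7.6/17.2 = 0.4419, hence k = 1/CV² = 5.12.
Then β = k/mean = 5.12/17.2 = 0.298.

k ≈ 5.12, β ≈ 0.298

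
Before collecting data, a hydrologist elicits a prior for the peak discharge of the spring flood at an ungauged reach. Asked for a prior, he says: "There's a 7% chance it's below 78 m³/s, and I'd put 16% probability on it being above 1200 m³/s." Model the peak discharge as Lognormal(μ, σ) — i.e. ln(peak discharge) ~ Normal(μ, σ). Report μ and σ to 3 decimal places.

If T ~ Lognormal(μ,σ) then ln T ~ Normal(μ,σ), so the p-quantile of ln T is μ + z_p·σ.
ln(78) = 4.357 and ln(1200) = 7.09; z_{0.07} = -1.476, z_{0.84} = 0.9945.
σ = (7.09 − 4.357)/(0.9945 − (-1.476)) = 1.107.
μ = 4.357 − (-1.476)·1.107 = 5.990.

μ ≈ 5.990, σ ≈ 1.107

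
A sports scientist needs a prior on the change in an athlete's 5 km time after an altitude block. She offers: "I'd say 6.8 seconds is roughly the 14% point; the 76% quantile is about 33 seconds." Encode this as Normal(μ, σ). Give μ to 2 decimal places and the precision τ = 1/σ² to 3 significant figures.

μ = 22.64, τ = 0.00465

The p-quantile of Normal(μ,σ) is μ + z_p·σ, with z_{0.14} = -1.08 and z_{0.76} = 0.7063.
Eliminate σ: μ = (z₂·x₁ − z₁·x₂)/(z₂ − z₁) = (0.7063·6.8 − (-1.08)·33)/1.787 = 22.64.
Then σ = (x₂ − x₁)/(z₂ − z₁) = (33 − 6.8)/1.787 = 14.66.
Precision τ = 1/σ² = 1/14.66² = 0.00465.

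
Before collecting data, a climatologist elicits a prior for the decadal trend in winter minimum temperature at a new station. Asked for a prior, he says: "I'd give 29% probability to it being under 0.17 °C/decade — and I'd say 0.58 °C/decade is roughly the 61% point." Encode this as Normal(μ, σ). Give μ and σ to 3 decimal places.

For Normal(μ,σ), the p-quantile is μ + z_p·σ. Here z_{0.29} = -0.5534, z_{0.61} = 0.2793.
So 0.17 = μ − 0.5534σ and 0.58 = μ + 0.2793σ.
Subtracting: σ = (0.58 − 0.17)/(0.2793 − (-0.5534)) = 0.492.
Then μ = 0.17 − (-0.5534)·0.492 = 0.442.

μ = 0.442, σ = 0.492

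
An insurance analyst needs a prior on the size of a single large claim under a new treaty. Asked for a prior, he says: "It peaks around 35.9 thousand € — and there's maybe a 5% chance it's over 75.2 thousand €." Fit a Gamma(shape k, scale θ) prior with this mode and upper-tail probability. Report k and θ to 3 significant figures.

k ≈ 6.05, θ ≈ 7.11

Gamma(k,θ) with k>1 has mode (k−1)θ, so θ = 35.9/(k−1).
Need P(X < 75.2) = 0.95 with θ tied to k this way. Start at k = 2, θ = 35.9: P(X<75.2) ≈ 0.619.
Too low — raise k to concentrate. Iterating converges to k ≈ 6.05.
Then θ = 35.9/(6.05−1) ≈ 7.11.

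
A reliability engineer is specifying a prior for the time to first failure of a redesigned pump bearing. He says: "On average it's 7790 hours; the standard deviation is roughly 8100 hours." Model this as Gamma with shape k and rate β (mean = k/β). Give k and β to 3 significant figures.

k ≈ 0.925, β ≈ 0.000119

For Gamma(k, rate β): mean = k/β, variance = k/β², so CV = 1/√k.
CV = SD/mean = 8100/7790 = 1.04, hence k = 1/CV² = 0.925.
Then β = k/mean = 0.925/7790 = 0.000119.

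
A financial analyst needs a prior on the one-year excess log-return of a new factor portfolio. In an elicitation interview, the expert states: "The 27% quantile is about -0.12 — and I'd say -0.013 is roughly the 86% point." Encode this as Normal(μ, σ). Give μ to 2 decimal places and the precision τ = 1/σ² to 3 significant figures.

μ = -0.08, τ = 250

The p-quantile of Normal(μ,σ) is μ + z_p·σ, with z_{0.27} = -0.6128 and z_{0.86} = 1.08.
Eliminate σ: μ = (z₂·x₁ − z₁·x₂)/(z₂ − z₁) = (1.08·-0.12 − (-0.6128)·-0.013)/1.693 = -0.08.
Then σ = (x₂ − x₁)/(z₂ − z₁) = (-0.013 − -0.12)/1.693 = 0.06.
Precision τ = 1/σ² = 1/0.0632² = 250.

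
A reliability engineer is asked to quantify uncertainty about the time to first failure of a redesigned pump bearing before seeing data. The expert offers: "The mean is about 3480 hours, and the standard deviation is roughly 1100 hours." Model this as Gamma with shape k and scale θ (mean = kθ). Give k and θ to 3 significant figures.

For Gamma(k, scale θ): mean = kθ, variance = kθ², so CV = 1/√k.
CV = SD/mean = 1100/3480 = 0.3161, hence k = 1/CV² = 10.
Then θ = mean/k = 3480/10 = 348.

k ≈ 10, θ ≈ 348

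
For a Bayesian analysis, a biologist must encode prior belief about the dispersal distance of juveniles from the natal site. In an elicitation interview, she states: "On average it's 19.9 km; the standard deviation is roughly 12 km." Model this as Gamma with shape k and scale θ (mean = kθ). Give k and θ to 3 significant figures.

k ≈ 2.75, θ ≈ 7.24

For Gamma(k, scale θ): mean = kθ, variance = kθ², so CV = 1/√k.
CV = SD/mean = 12/19.9 = 0.603, hence k = 1/CV² = 2.75.
Then θ = mean/k = 19.9/2.75 = 7.24.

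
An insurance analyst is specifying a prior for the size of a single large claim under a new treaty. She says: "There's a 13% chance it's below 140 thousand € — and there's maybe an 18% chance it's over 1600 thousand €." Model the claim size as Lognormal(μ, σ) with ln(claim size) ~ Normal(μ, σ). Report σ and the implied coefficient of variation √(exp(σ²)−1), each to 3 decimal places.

σ ≈ 1.193, CV ≈ 1.775

If T ~ Lognormal(μ,σ) then ln T ~ Normal(μ,σ), so the p-quantile of ln T is μ + z_p·σ.
ln(140) = 4.942 and ln(1600) = 7.378; z_{0.13} = -1.126, z_{0.82} = 0.9154.
σ = (7.378 − 4.942)/(0.9154 − (-1.126)) = 1.193.
μ = 4.942 − (-1.126)·1.193 = 6.286.
CV = √(exp(σ²)−1) = √(exp(1.4236)−1) = 1.775.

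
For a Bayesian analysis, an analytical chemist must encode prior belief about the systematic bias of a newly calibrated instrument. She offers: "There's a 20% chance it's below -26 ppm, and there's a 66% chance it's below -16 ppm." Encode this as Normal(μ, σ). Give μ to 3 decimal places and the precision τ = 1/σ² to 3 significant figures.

For Normal(μ,σ), the p-quantile is μ + z_p·σ. Here z_{0.2} = -0.8416, z_{0.66} = 0.4125.
So -26 = μ − 0.8416σ and -16 = μ + 0.4125σ.
Subtracting: σ = (-16 − -26)/(0.4125 − (-0.8416)) = 7.974.
Then μ = -26 − (-0.8416)·7.974 = -19.289.
Precision τ = 1/σ² = 1/7.974² = 0.0157.

μ = -19.289, τ = 0.0157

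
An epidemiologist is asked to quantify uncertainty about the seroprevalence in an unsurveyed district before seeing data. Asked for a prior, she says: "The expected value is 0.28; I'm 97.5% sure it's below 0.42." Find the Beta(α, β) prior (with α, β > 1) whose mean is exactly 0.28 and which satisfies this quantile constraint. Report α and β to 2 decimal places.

With mean 0.28 fixed, write α = 0.28s, β = 0.72s where s = α+β.
Need P(θ < 0.42) = 0.975 under Beta(0.28s, 0.72s). Normal approximation: (q−m)/√(m(1−m)/s) ≈ z_{0.975} = 1.96, so s ≈ 0.28·0.72·(1.96)²/(0.42−0.28)² = 39.5.
At s = 39.5: P(θ<0.42) ≈ 0.969. Adjusting to match 0.975 gives s ≈ 43.85.
So α = 0.28·43.85 ≈ 12.28, β = 0.72·43.85 ≈ 31.57.

α ≈ 12.28, β ≈ 31.57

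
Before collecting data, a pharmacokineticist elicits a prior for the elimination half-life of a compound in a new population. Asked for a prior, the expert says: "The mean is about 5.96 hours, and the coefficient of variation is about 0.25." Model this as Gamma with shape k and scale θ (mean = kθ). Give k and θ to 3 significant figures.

k ≈ 16, θ ≈ 0.372

For Gamma(k, scale θ): mean = kθ, variance = kθ², so CV = 1/√k.
CV = 0.25, hence k = 1/CV² = 16.
Then θ = mean/k = 5.96/16 = 0.372.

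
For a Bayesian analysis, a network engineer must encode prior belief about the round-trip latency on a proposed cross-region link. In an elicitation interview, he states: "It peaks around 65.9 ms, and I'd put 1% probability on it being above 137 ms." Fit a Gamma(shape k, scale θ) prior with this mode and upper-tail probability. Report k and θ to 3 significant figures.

k ≈ 10.1, θ ≈ 7.24

Gamma(k,θ) with k>1 has mode (k−1)θ, so θ = 65.9/(k−1).
Need P(X < 137) = 0.99 with θ tied to k this way. Start at k = 2, θ = 65.9: P(X<137) ≈ 0.615.
Too low — raise k to concentrate. Iterating converges to k ≈ 10.1.
Then θ = 65.9/(10.1−1) ≈ 7.24.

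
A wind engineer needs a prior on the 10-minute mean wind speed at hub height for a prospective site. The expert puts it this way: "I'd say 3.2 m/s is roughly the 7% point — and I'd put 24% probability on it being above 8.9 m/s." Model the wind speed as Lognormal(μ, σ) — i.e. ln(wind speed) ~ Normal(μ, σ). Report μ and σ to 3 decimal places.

If T ~ Lognormal(μ,σ) then ln T ~ Normal(μ,σ), so the p-quantile of ln T is μ + z_p·σ.
ln(3.2) = 1.163 and ln(8.9) = 2.186; z_{0.07} = -1.476, z_{0.76} = 0.7063.
σ = (2.186 − 1.163)/(0.7063 − (-1.476)) = 0.469.
μ = 1.163 − (-1.476)·0.469 = 1.855.

μ ≈ 1.855, σ ≈ 0.469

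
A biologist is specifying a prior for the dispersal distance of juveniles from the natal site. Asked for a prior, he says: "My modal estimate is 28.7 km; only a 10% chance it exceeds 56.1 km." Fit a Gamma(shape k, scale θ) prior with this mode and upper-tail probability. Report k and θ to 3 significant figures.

k ≈ 5.26, θ ≈ 6.73

Gamma(k,θ) with k>1 has mode (k−1)θ, so θ = 28.7/(k−1).
Need P(X < 56.1) = 0.9 with θ tied to k this way. Start at k = 2, θ = 28.7: P(X<56.1) ≈ 0.582.
Too low — raise k to concentrate. Iterating converges to k ≈ 5.26.
Then θ = 28.7/(5.26−1) ≈ 6.73.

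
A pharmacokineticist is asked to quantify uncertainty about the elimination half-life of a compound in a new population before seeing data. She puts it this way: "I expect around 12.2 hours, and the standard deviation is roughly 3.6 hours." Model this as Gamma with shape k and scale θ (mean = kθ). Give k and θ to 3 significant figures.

k ≈ 11.5, θ ≈ 1.06

For Gamma(k, scale θ): mean = kθ, variance = kθ², so CV = 1/√k.
CV = SD/mean = 3.6/12.2 = 0.2951, hence k = 1/CV² = 11.5.
Then θ = mean/k = 12.2/11.5 = 1.06.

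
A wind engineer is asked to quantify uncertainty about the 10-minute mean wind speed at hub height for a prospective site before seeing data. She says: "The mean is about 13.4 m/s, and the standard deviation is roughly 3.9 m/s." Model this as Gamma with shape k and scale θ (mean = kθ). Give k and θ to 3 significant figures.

k ≈ 11.8, θ ≈ 1.14

For Gamma(k, scale θ): mean = kθ, variance = kθ², so CV = 1/√k.
CV = SD/mean = 3.9/13.4 = 0.291, hence k = 1/CV² = 11.8.
Then θ = mean/k = 13.4/11.8 = 1.14.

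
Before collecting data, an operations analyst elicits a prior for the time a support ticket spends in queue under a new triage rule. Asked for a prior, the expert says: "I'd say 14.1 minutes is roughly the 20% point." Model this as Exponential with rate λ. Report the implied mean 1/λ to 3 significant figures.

mean ≈ 63.2 minutes

P(T < 14.1) = 1 − e^(−λ·14.1) = 0.2, so λ = −ln(1−0.2)/14.1 = −ln(0.8)/14.1 = 0.0158.
Mean = 1/λ = 63.2 minutes.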